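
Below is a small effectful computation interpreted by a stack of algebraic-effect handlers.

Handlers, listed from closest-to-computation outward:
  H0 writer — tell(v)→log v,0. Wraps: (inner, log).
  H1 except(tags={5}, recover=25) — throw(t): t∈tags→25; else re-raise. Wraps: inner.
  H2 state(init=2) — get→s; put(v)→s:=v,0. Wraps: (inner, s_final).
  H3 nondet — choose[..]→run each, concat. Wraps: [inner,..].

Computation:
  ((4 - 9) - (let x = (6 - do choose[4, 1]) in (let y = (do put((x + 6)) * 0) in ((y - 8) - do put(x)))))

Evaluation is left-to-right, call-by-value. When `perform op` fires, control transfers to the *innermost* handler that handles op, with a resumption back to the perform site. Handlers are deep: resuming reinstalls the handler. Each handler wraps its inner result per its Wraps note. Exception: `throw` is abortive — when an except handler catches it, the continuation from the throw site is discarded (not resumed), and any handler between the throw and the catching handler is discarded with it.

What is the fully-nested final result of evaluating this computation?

Working:
choose[4, 1] @ H3
  branch[0] choose=4:
    put(8) @ H2 ⇒ s:=8
    put(2) @ H2 ⇒ s:=2
    H0 returns (3, ())
    H1 returns (3, ())
    H2 returns ((3, ()), 2)
    H3 returns [((3, ()), 2)]
  branch[1] choose=1:
    put(11) @ H2 ⇒ s:=11
    put(5) @ H2 ⇒ s:=5
    H0 returns (3, ())
    H1 returns (3, ())
    H2 returns ((3, ()), 5)
    H3 returns [((3, ()), 5)]
= [((3, ()), 2), ((3, ()), 5)]

Answer: [((3, ()), 2), ((3, ()), 5)]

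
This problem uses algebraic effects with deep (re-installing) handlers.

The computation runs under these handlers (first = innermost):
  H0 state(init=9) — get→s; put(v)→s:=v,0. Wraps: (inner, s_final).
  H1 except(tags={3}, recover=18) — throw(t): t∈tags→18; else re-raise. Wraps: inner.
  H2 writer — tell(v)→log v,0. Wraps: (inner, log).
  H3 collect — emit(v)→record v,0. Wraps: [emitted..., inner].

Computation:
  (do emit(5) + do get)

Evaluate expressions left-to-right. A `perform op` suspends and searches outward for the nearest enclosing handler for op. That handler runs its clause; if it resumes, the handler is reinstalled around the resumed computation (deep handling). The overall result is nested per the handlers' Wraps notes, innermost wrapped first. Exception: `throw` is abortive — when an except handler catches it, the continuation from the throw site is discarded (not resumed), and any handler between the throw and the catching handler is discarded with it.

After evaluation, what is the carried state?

Answer: 9

Step-by-step:
emit(5) @ H3 ⇒ out+=5
get @ H0 ⇒ 9
H0 returns (9, 9)
H1 returns (9, 9)
H2 returns ((9, 9), ())
H3 returns [5, ((9, 9), ())]
= [5, ((9, 9), ())]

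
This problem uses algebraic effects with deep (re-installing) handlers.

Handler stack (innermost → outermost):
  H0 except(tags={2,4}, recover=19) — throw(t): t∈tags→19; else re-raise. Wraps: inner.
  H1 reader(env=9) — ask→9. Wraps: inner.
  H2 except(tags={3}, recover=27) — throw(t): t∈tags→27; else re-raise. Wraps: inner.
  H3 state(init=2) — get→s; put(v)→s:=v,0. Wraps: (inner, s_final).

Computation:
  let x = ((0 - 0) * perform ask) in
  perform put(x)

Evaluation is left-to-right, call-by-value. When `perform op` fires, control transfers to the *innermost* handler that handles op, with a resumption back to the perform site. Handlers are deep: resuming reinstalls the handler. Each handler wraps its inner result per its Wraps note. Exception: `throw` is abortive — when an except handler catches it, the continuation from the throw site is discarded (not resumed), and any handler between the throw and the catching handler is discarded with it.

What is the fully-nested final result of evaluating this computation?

Answer: (0, 0)

Working:
ask @ H1 ⇒ 9
put(0) @ H3 ⇒ s:=0
H0 returns 0
H1 returns 0
H2 returns 0
H3 returns (0, 0)
= (0, 0)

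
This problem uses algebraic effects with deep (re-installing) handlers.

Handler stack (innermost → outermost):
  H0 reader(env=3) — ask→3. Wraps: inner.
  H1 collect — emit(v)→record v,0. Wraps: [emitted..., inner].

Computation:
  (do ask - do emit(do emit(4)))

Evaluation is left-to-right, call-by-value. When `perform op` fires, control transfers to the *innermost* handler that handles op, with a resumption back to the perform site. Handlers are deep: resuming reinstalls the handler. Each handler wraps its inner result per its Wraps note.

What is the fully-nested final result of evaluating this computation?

Working:
ask @ H0 ⇒ 3
emit(4) @ H1 ⇒ out+=4
emit(0) @ H1 ⇒ out+=0
H0 returns 3
H1 returns [4, 0, 3]
= [4, 0, 3]

Answer: [4, 0, 3]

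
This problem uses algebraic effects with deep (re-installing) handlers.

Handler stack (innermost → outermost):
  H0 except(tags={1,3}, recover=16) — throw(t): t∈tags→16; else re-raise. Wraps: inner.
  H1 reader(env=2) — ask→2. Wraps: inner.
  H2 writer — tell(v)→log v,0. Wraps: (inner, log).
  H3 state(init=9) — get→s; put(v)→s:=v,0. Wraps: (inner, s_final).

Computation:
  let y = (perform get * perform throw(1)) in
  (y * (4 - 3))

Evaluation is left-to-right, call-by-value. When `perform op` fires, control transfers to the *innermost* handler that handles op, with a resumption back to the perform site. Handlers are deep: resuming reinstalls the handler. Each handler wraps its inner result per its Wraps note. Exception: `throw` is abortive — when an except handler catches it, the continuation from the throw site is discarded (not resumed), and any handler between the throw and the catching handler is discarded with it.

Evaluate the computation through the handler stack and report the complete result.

Evaluation trace:
get @ H3 ⇒ 9
throw(1) @ H0 caught ⇒ 16
H1 returns 16
H2 returns (16, ())
H3 returns ((16, ()), 9)
= ((16, ()), 9)

Answer: ((16, ()), 9)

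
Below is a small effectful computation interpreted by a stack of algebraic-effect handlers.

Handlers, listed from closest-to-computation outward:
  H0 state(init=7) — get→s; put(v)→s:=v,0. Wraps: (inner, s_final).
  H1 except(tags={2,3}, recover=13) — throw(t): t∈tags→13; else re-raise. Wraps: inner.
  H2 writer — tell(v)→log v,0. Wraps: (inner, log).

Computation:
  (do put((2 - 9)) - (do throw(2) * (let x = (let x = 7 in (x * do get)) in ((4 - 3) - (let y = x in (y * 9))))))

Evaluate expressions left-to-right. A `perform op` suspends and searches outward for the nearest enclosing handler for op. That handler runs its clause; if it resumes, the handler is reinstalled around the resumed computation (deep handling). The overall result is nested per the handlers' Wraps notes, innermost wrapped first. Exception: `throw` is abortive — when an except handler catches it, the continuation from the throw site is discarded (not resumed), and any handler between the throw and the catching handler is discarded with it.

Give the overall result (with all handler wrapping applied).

Evaluation trace:
put(-7) @ H0 ⇒ s:=-7
throw(2) @ H1 caught ⇒ 13
H2 returns (13, ())
= (13, ())

Answer: (13, ())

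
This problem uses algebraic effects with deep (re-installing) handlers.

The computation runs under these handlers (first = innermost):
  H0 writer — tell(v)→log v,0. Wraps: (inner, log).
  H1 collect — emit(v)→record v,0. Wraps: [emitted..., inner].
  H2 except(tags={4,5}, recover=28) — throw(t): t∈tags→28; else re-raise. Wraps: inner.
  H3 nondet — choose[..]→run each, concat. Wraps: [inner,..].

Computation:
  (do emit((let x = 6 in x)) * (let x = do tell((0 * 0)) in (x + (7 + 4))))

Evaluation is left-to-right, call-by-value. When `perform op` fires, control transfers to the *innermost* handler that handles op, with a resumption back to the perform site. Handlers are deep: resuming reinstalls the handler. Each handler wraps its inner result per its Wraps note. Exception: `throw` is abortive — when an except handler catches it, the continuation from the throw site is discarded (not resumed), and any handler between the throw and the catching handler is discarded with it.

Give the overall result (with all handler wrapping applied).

Evaluation trace:
emit(6) @ H1 ⇒ out+=6
tell(0) @ H0 ⇒ log+=0
H0 returns (0, (0))
H1 returns [6, (0, (0))]
H2 returns [6, (0, (0))]
H3 returns [[6, (0, (0))]]
= [[6, (0, (0))]]

Answer: [[6, (0, (0))]]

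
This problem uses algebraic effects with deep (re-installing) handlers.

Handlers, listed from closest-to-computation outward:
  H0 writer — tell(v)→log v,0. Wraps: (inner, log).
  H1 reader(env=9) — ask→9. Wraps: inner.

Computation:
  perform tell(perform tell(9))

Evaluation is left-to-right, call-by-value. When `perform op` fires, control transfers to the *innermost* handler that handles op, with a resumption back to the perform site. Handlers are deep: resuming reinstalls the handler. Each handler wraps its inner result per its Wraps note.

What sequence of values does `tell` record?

Answer: (9, 0)

Evaluation trace:
tell(9) @ H0 ⇒ log+=9
tell(0) @ H0 ⇒ log+=0
H0 returns (0, (9, 0))
H1 returns (0, (9, 0))
= (0, (9, 0))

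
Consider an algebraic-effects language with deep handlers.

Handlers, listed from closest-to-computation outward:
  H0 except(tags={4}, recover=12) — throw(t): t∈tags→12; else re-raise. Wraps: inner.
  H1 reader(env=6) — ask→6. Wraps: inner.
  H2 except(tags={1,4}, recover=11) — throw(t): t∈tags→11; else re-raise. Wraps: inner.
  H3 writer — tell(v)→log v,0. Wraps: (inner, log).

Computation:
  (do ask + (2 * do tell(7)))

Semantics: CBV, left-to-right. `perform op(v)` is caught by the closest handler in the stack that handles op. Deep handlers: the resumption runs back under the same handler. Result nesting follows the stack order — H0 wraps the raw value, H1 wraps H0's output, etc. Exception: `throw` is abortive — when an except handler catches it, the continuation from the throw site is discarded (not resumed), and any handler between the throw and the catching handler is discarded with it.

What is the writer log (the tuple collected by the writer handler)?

Working:
ask @ H1 ⇒ 6
tell(7) @ H3 ⇒ log+=7
H0 returns 6
H1 returns 6
H2 returns 6
H3 returns (6, (7))
= (6, (7))

Answer: (7)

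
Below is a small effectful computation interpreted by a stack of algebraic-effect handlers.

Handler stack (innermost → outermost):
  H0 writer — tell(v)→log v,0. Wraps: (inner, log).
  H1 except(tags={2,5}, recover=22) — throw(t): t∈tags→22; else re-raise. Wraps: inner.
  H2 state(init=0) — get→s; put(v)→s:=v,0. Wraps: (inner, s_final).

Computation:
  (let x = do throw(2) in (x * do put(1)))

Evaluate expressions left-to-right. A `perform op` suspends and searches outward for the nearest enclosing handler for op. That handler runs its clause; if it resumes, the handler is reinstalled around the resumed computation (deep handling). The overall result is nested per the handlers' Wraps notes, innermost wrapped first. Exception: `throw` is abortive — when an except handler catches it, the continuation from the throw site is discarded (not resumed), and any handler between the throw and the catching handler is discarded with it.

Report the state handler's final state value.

Answer: 0

Working:
throw(2) @ H1 caught ⇒ 22
H2 returns (22, 0)
= (22, 0)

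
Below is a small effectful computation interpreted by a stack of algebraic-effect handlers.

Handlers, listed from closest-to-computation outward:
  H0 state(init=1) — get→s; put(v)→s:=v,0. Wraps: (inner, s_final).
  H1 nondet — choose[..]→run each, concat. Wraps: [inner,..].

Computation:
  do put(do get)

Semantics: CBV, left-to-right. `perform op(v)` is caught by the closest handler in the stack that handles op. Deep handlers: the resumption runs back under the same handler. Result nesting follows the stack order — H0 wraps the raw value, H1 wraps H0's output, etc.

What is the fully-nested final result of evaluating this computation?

Answer: [(0, 1)]

Evaluation trace:
get @ H0 ⇒ 1
put(1) @ H0 ⇒ s:=1
H0 returns (0, 1)
H1 returns [(0, 1)]
= [(0, 1)]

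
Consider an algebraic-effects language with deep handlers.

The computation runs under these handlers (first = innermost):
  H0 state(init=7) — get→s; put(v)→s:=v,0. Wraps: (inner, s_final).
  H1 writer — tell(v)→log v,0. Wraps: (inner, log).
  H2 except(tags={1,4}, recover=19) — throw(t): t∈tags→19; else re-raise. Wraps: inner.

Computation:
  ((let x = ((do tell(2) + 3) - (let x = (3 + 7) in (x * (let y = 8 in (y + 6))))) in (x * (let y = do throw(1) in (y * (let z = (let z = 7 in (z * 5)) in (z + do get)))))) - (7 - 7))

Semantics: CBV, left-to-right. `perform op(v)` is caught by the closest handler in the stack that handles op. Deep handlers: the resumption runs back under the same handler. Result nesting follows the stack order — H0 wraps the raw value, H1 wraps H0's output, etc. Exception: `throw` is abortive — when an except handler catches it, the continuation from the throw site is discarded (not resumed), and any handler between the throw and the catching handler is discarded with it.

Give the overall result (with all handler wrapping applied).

Answer: 19

Step-by-step:
tell(2) @ H1 ⇒ log+=2
throw(1) @ H2 caught ⇒ 19
= 19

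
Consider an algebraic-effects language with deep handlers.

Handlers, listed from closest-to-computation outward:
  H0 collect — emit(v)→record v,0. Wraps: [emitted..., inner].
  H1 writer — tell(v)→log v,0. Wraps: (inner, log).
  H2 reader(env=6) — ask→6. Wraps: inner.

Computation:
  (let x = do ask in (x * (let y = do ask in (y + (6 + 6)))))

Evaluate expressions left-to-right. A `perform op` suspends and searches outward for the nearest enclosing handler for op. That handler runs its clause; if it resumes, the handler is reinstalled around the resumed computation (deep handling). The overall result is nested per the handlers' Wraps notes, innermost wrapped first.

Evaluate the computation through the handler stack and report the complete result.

Answer: ([108], ())

Evaluation trace:
ask @ H2 ⇒ 6
ask @ H2 ⇒ 6
H0 returns [108]
H1 returns ([108], ())
H2 returns ([108], ())
= ([108], ())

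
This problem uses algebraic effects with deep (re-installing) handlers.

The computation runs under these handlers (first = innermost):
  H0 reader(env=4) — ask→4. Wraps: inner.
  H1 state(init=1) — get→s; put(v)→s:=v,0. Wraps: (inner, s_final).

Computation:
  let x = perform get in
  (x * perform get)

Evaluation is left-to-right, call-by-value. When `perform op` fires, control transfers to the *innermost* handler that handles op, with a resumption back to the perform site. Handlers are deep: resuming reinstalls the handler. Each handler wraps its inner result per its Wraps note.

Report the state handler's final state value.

Answer: 1

Step-by-step:
get @ H1 ⇒ 1
get @ H1 ⇒ 1
H0 returns 1
H1 returns (1, 1)
= (1, 1)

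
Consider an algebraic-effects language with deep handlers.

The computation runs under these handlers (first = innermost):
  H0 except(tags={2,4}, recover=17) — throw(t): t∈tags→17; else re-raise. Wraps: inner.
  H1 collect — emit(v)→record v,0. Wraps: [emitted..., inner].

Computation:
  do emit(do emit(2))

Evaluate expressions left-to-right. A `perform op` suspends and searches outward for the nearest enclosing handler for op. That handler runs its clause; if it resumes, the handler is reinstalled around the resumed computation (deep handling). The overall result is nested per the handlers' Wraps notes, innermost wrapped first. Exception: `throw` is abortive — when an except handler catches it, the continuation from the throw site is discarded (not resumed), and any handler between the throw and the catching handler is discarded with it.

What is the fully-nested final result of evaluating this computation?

Answer: [2, 0, 0]

Working:
emit(2) @ H1 ⇒ out+=2
emit(0) @ H1 ⇒ out+=0
H0 returns 0
H1 returns [2, 0, 0]
= [2, 0, 0]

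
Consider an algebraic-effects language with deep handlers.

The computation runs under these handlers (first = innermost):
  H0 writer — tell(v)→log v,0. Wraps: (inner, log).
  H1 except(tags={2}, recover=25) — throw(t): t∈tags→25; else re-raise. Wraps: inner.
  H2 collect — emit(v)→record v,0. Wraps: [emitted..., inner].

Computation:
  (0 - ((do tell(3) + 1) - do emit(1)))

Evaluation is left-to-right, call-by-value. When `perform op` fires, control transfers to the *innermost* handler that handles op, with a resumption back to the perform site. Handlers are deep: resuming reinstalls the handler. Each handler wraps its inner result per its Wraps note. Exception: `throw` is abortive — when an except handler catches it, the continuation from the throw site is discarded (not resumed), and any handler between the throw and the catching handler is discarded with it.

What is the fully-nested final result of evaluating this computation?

Evaluation trace:
tell(3) @ H0 ⇒ log+=3
emit(1) @ H2 ⇒ out+=1
H0 returns (-1, (3))
H1 returns (-1, (3))
H2 returns [1, (-1, (3))]
= [1, (-1, (3))]

Answer: [1, (-1, (3))]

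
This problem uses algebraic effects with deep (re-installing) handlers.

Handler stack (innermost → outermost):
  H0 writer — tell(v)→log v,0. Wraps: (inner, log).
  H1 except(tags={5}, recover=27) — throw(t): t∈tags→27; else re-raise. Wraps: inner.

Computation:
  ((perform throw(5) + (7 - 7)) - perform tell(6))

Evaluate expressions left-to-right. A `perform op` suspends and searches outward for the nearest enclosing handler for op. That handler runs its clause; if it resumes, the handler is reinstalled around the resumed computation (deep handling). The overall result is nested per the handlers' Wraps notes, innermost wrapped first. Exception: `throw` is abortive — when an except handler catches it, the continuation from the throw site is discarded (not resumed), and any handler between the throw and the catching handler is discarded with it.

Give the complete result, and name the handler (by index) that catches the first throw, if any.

Evaluation trace:
throw(5) @ H1 caught ⇒ 27
= 27

Answer: 27 ; first throw caught by: H1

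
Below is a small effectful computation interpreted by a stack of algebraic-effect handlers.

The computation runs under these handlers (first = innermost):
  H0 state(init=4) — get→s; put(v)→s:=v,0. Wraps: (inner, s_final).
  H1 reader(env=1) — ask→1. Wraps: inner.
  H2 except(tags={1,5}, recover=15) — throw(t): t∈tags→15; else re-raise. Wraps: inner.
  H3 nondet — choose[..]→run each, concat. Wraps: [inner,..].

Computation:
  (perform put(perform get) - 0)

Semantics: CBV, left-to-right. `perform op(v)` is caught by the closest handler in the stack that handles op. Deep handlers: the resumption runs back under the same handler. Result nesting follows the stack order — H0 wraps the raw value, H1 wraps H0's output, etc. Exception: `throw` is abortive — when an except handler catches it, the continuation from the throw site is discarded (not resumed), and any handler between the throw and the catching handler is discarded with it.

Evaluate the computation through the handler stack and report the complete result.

Step-by-step:
get @ H0 ⇒ 4
put(4) @ H0 ⇒ s:=4
H0 returns (0, 4)
H1 returns (0, 4)
H2 returns (0, 4)
H3 returns [(0, 4)]
= [(0, 4)]

Answer: [(0, 4)]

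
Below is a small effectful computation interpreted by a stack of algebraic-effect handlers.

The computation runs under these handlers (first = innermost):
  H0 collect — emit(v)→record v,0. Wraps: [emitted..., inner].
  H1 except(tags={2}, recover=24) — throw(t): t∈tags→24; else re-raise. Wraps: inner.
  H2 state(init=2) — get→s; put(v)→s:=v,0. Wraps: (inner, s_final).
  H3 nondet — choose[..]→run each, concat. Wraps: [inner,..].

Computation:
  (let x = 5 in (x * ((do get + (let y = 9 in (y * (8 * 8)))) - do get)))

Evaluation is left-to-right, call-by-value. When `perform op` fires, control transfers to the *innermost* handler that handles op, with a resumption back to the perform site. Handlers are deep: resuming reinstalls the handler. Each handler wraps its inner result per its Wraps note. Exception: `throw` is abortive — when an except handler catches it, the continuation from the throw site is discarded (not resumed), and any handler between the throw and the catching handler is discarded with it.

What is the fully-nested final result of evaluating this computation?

Step-by-step:
get @ H2 ⇒ 2
get @ H2 ⇒ 2
H0 returns [2880]
H1 returns [2880]
H2 returns ([2880], 2)
H3 returns [([2880], 2)]
= [([2880], 2)]

Answer: [([2880], 2)]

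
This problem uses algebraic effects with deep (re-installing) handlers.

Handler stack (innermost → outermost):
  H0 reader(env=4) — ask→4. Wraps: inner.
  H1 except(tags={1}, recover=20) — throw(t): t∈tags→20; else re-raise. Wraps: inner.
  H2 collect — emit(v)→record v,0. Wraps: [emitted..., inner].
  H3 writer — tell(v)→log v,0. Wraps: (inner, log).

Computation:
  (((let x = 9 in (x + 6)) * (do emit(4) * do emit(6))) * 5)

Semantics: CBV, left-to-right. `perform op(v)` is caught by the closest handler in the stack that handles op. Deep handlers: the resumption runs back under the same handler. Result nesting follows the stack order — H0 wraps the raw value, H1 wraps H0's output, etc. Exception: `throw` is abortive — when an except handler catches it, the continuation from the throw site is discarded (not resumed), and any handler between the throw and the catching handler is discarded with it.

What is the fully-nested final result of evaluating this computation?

Answer: ([4, 6, 0], ())

Evaluation trace:
emit(4) @ H2 ⇒ out+=4
emit(6) @ H2 ⇒ out+=6
H0 returns 0
H1 returns 0
H2 returns [4, 6, 0]
H3 returns ([4, 6, 0], ())
= ([4, 6, 0], ())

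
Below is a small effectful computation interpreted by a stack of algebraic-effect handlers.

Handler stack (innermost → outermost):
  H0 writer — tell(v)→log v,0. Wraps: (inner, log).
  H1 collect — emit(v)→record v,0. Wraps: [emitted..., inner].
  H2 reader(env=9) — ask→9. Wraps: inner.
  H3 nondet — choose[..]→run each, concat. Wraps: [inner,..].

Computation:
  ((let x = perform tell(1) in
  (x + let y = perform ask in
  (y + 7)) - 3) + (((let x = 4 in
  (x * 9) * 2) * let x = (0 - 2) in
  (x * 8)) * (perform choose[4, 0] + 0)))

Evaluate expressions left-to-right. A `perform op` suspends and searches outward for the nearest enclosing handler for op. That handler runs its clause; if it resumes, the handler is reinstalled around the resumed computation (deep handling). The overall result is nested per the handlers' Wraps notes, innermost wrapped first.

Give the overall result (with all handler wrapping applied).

Working:
tell(1) @ H0 ⇒ log+=1
ask @ H2 ⇒ 9
choose[4, 0] @ H3
  branch[0] choose=4:
    H0 returns (-4595, (1))
    H1 returns [(-4595, (1))]
    H2 returns [(-4595, (1))]
    H3 returns [[(-4595, (1))]]
  branch[1] choose=0:
    H0 returns (13, (1))
    H1 returns [(13, (1))]
    H2 returns [(13, (1))]
    H3 returns [[(13, (1))]]
= [[(-4595, (1))], [(13, (1))]]

Answer: [[(-4595, (1))], [(13, (1))]]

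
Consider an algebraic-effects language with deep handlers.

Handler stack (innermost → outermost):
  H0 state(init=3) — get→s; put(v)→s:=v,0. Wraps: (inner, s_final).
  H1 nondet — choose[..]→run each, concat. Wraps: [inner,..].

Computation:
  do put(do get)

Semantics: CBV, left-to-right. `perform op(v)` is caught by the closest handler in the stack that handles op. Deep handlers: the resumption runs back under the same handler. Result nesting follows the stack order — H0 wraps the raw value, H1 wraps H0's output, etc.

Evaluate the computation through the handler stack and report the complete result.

Step-by-step:
get @ H0 ⇒ 3
put(3) @ H0 ⇒ s:=3
H0 returns (0, 3)
H1 returns [(0, 3)]
= [(0, 3)]

Answer: [(0, 3)]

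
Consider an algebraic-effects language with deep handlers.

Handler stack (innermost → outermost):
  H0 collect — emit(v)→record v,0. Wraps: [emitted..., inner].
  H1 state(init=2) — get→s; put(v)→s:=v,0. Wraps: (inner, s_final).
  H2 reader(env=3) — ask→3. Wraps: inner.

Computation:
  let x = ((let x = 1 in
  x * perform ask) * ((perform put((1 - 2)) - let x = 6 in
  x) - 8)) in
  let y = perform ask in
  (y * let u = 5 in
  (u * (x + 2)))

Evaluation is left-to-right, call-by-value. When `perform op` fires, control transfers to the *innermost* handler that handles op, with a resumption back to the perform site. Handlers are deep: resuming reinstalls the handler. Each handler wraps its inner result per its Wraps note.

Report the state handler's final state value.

Evaluation trace:
ask @ H2 ⇒ 3
put(-1) @ H1 ⇒ s:=-1
ask @ H2 ⇒ 3
H0 returns [-600]
H1 returns ([-600], -1)
H2 returns ([-600], -1)
= ([-600], -1)

Answer: -1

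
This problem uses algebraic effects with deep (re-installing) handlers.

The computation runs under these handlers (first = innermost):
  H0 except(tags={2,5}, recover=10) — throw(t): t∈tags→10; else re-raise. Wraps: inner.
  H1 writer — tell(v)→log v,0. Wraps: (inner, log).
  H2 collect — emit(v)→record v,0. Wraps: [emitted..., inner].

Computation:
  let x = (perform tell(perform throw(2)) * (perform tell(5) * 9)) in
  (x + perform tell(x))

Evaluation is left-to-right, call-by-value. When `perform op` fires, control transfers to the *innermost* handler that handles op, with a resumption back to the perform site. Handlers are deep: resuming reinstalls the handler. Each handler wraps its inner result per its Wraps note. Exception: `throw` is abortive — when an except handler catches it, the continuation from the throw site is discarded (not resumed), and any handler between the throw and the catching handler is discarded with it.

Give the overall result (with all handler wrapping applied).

Step-by-step:
throw(2) @ H0 caught ⇒ 10
H1 returns (10, ())
H2 returns [(10, ())]
= [(10, ())]

Answer: [(10, ())]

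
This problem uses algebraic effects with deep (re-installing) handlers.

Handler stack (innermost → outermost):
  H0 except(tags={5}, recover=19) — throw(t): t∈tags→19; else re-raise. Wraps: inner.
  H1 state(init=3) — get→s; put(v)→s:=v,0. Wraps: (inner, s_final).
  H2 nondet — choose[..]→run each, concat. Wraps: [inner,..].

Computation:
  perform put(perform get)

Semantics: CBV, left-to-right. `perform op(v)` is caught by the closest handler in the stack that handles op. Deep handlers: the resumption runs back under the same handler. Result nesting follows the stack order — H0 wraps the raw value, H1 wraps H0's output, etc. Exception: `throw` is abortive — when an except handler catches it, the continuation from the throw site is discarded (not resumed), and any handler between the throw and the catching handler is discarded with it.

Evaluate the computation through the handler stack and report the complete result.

Answer: [(0, 3)]

Working:
get @ H1 ⇒ 3
put(3) @ H1 ⇒ s:=3
H0 returns 0
H1 returns (0, 3)
H2 returns [(0, 3)]
= [(0, 3)]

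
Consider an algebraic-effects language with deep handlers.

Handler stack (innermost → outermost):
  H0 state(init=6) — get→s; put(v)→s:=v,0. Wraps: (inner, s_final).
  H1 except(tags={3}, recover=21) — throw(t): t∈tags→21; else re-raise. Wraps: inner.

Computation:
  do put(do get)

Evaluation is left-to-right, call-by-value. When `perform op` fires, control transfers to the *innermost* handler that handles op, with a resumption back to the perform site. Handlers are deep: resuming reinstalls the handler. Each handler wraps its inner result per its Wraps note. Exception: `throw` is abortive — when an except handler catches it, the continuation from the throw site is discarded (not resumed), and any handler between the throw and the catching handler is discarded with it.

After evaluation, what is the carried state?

Answer: 6

Evaluation trace:
get @ H0 ⇒ 6
put(6) @ H0 ⇒ s:=6
H0 returns (0, 6)
H1 returns (0, 6)
= (0, 6)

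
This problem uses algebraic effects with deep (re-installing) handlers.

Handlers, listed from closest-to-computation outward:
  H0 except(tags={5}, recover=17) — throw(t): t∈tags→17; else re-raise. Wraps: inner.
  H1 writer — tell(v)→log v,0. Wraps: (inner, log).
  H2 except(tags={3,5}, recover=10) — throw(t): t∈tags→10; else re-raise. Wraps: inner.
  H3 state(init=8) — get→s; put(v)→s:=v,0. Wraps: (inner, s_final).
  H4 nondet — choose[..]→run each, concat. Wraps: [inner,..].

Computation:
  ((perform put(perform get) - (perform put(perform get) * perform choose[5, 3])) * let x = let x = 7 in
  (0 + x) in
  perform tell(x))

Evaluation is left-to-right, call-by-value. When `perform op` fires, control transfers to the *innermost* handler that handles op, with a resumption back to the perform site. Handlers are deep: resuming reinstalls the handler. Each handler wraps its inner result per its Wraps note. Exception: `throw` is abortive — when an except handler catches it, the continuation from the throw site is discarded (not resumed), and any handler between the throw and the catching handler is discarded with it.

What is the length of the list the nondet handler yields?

Working:
get @ H3 ⇒ 8
put(8) @ H3 ⇒ s:=8
get @ H3 ⇒ 8
put(8) @ H3 ⇒ s:=8
choose[5, 3] @ H4
  branch[0] choose=5:
    tell(7) @ H1 ⇒ log+=7
    H0 returns 0
    H1 returns (0, (7))
    H2 returns (0, (7))
    H3 returns ((0, (7)), 8)
    H4 returns [((0, (7)), 8)]
  branch[1] choose=3:
    tell(7) @ H1 ⇒ log+=7
    H0 returns 0
    H1 returns (0, (7))
    H2 returns (0, (7))
    H3 returns ((0, (7)), 8)
    H4 returns [((0, (7)), 8)]
= [((0, (7)), 8), ((0, (7)), 8)]

Answer: 2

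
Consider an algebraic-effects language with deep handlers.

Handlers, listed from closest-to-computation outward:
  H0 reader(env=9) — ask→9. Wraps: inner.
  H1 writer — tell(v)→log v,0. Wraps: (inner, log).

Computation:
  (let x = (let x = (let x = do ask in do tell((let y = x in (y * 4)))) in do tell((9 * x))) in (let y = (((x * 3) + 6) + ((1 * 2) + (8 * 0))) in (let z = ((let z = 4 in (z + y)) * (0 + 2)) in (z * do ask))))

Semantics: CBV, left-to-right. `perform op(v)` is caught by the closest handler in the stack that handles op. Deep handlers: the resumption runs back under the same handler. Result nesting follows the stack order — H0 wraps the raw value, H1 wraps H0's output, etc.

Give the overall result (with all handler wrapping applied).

Answer: (216, (36, 0))

Step-by-step:
ask @ H0 ⇒ 9
tell(36) @ H1 ⇒ log+=36
tell(0) @ H1 ⇒ log+=0
ask @ H0 ⇒ 9
H0 returns 216
H1 returns (216, (36, 0))
= (216, (36, 0))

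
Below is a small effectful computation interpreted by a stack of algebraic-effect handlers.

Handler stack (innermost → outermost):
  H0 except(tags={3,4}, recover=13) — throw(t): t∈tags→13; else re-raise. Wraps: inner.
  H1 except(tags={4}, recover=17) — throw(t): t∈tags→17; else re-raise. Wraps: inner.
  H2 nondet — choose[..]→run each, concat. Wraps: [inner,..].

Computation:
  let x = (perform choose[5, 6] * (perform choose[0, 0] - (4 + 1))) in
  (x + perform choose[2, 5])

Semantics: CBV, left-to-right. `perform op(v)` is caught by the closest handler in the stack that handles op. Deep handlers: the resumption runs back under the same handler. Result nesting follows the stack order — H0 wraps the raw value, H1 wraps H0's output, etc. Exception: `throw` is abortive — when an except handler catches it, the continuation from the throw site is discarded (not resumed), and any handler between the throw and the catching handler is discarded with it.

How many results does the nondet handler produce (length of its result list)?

Answer: 8

Step-by-step:
choose[5, 6] @ H2
  branch[0] choose=5:
    choose[0, 0] @ H2
      branch[0] choose=0:
        choose[2, 5] @ H2
          branch[0] choose=2:
            H0 returns -23
            H1 returns -23
            H2 returns [-23]
          branch[1] choose=5:
            H0 returns -20
            H1 returns -20
            H2 returns [-20]
      branch[1] choose=0:
        choose[2, 5] @ H2
          branch[0] choose=2:
            H0 returns -23
            H1 returns -23
            H2 returns [-23]
          branch[1] choose=5:
            H0 returns -20
            H1 returns -20
            H2 returns [-20]
  branch[1] choose=6:
    choose[0, 0] @ H2
      branch[0] choose=0:
        choose[2, 5] @ H2
          branch[0] choose=2:
            H0 returns -28
            H1 returns -28
            H2 returns [-28]
          branch[1] choose=5:
            H0 returns -25
            H1 returns -25
            H2 returns [-25]
      branch[1] choose=0:
        choose[2, 5] @ H2
          branch[0] choose=2:
            H0 returns -28
            H1 returns -28
            H2 returns [-28]
          branch[1] choose=5:
            H0 returns -25
            H1 returns -25
            H2 returns [-25]
= [-23, -20, -23, -20, -28, -25, -28, -25]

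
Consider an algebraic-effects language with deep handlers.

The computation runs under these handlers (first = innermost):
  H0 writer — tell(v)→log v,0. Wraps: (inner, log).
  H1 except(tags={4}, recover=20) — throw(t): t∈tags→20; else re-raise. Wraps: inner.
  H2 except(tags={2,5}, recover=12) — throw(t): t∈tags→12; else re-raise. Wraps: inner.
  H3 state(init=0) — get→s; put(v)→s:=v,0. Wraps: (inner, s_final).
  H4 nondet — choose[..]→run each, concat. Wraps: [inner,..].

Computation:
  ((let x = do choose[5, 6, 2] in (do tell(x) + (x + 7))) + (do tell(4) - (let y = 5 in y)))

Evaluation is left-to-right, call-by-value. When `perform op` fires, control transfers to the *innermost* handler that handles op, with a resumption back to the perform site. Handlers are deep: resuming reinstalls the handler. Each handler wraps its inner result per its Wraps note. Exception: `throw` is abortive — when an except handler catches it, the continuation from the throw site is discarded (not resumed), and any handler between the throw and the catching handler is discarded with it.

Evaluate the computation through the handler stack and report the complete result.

Answer: [((7, (5, 4)), 0), ((8, (6, 4)), 0), ((4, (2, 4)), 0)]

Step-by-step:
choose[5, 6, 2] @ H4
  branch[0] choose=5:
    tell(5) @ H0 ⇒ log+=5
    tell(4) @ H0 ⇒ log+=4
    H0 returns (7, (5, 4))
    H1 returns (7, (5, 4))
    H2 returns (7, (5, 4))
    H3 returns ((7, (5, 4)), 0)
    H4 returns [((7, (5, 4)), 0)]
  branch[1] choose=6:
    tell(6) @ H0 ⇒ log+=6
    tell(4) @ H0 ⇒ log+=4
    H0 returns (8, (6, 4))
    H1 returns (8, (6, 4))
    H2 returns (8, (6, 4))
    H3 returns ((8, (6, 4)), 0)
    H4 returns [((8, (6, 4)), 0)]
  branch[2] choose=2:
    tell(2) @ H0 ⇒ log+=2
    tell(4) @ H0 ⇒ log+=4
    H0 returns (4, (2, 4))
    H1 returns (4, (2, 4))
    H2 returns (4, (2, 4))
    H3 returns ((4, (2, 4)), 0)
    H4 returns [((4, (2, 4)), 0)]
= [((7, (5, 4)), 0), ((8, (6, 4)), 0), ((4, (2, 4)), 0)]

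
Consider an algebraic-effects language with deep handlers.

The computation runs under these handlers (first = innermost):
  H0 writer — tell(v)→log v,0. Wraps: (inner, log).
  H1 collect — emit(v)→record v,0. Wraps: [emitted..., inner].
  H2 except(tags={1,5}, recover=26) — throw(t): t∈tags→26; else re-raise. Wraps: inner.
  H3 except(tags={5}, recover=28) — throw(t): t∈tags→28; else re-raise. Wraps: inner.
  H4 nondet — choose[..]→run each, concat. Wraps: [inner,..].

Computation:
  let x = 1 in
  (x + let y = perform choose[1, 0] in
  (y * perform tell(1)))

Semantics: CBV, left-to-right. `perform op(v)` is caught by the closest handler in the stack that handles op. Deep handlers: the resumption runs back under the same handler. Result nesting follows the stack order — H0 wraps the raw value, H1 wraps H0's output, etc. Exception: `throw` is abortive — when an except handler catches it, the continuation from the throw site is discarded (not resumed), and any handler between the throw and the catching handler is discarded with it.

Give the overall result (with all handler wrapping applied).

Answer: [[(1, (1))], [(1, (1))]]

Step-by-step:
choose[1, 0] @ H4
  branch[0] choose=1:
    tell(1) @ H0 ⇒ log+=1
    H0 returns (1, (1))
    H1 returns [(1, (1))]
    H2 returns [(1, (1))]
    H3 returns [(1, (1))]
    H4 returns [[(1, (1))]]
  branch[1] choose=0:
    tell(1) @ H0 ⇒ log+=1
    H0 returns (1, (1))
    H1 returns [(1, (1))]
    H2 returns [(1, (1))]
    H3 returns [(1, (1))]
    H4 returns [[(1, (1))]]
= [[(1, (1))], [(1, (1))]]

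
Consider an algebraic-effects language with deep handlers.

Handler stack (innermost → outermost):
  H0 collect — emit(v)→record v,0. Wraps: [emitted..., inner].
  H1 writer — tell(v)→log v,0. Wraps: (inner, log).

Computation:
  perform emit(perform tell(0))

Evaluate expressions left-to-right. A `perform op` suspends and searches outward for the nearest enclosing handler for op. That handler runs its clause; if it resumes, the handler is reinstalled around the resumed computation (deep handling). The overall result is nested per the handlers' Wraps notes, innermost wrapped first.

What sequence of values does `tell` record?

Answer: (0)

Step-by-step:
tell(0) @ H1 ⇒ log+=0
emit(0) @ H0 ⇒ out+=0
H0 returns [0, 0]
H1 returns ([0, 0], (0))
= ([0, 0], (0))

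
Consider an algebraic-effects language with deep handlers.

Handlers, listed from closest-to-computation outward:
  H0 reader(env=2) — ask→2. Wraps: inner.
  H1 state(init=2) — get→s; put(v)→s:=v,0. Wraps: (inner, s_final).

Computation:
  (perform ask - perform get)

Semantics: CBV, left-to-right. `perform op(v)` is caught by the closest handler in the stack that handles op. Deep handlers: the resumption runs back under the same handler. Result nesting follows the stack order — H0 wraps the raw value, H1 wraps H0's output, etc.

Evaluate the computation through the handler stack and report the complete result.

Evaluation trace:
ask @ H0 ⇒ 2
get @ H1 ⇒ 2
H0 returns 0
H1 returns (0, 2)
= (0, 2)

Answer: (0, 2)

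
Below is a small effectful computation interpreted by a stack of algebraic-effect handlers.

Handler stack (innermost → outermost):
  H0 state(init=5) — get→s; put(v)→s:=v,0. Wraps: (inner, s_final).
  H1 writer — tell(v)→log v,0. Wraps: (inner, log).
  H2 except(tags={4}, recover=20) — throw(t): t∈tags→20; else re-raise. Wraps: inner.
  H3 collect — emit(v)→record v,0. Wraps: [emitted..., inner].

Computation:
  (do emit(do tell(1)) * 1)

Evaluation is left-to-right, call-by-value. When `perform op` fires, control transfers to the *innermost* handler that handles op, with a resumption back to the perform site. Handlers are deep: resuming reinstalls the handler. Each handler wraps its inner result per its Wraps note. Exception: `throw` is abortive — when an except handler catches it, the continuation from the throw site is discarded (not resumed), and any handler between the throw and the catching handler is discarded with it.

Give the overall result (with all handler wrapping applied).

Answer: [0, ((0, 5), (1))]

Working:
tell(1) @ H1 ⇒ log+=1
emit(0) @ H3 ⇒ out+=0
H0 returns (0, 5)
H1 returns ((0, 5), (1))
H2 returns ((0, 5), (1))
H3 returns [0, ((0, 5), (1))]
= [0, ((0, 5), (1))]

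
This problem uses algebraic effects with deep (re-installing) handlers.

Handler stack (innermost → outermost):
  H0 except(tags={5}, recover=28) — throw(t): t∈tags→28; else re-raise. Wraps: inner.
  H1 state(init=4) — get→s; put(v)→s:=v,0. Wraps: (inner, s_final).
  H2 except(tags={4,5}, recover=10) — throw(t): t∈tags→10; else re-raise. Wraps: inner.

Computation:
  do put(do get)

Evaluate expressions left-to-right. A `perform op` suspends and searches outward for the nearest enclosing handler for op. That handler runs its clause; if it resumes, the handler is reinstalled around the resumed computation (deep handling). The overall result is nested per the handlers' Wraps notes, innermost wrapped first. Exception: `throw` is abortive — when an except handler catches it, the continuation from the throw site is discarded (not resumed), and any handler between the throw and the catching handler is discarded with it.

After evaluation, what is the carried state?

Evaluation trace:
get @ H1 ⇒ 4
put(4) @ H1 ⇒ s:=4
H0 returns 0
H1 returns (0, 4)
H2 returns (0, 4)
= (0, 4)

Answer: 4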